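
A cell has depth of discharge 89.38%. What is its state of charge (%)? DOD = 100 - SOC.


SOC = 100 - DOD = 100 - 89.38 = 10.62%

10.62%


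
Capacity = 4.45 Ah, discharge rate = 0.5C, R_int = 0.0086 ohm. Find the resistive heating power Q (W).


Step 1: I = C_rate * capacity = 0.5 * 4.45 = 2.225 A
Step 2: Q = I^2 * R = 2.225^2 * 0.0086 = 4.9506 * 0.0086 = 0.04258 W

0.04258 W


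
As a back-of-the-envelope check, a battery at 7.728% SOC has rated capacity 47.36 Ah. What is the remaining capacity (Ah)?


remaining = SOC / 100 * total = 7.728 / 100 * 47.36 = 3.660 Ah

3.660 Ah


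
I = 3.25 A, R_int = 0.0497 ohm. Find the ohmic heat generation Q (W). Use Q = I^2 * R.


Q = I^2 * R = 3.25^2 * 0.0497 = 0.5250 W

0.5250 W


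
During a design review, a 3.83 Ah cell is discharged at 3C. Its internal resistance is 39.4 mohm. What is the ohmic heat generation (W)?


Convert: R = 39.4 mohm = 0.0394 ohm
Step 1: I = C_rate * capacity = 3 * 3.83 = 11.49 A
Step 2: Q = I^2 * R = 11.49^2 * 0.0394 = 132.02 * 0.0394 = 5.202 W

5.202 W


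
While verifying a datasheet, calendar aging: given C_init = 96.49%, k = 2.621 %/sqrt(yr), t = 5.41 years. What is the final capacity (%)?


Step 1: sqrt(5.41 yr) = 2.3259
Step 2: drop = 2.621 * 2.3259 = 6.0962
Step 3: C_final = 96.49 - 6.0962 = 90.39%

90.39%


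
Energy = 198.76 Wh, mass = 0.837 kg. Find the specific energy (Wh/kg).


Specific energy = 198.76 Wh / 0.837 kg = 237.5 Wh/kg

237.5 Wh/kg


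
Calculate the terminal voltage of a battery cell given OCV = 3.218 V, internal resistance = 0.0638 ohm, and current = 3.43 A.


V = OCV - I*R = 3.218 - 3.43 * 0.0638 = 2.999 V

2.999 V


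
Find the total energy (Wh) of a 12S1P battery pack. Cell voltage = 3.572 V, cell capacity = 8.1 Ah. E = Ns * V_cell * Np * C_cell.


E = Ns * Vcell * Np * Ccell = 12 * 3.572 * 1 * 8.1 = 347.2 Wh

347.2 Wh


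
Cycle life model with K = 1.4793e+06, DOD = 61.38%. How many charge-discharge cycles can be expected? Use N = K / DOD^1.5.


DOD^1.5 = 480.88
N = K / DOD^1.5 = 1.4793e+06 / 480.88 = 3076

3076 cycles


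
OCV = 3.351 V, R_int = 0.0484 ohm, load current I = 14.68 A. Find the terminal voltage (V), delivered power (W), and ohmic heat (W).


Step 1: V_terminal = OCV - I*R = 3.351 - 14.68 * 0.0484 = 2.6405 V
Step 2: P_out = V_terminal * I = 2.6405 * 14.68 = 38.76 W
Step 3: Q = I^2 * R = 14.68^2 * 0.0484 = 10.43 W

V=2.6405 V, P=38.76 W, Q=10.43 W


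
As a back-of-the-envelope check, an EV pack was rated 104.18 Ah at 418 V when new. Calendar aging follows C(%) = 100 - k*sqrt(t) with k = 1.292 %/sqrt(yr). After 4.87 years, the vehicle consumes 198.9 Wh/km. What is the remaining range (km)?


Step 1: capacity retention = 100 - 1.292 * sqrt(4.87) = 100 - 1.292 * 2.2068 = 97.149%
Step 2: C_now = 104.18 * 97.149/100 = 101.21 Ah
Step 3: E_pack = V * C_now = 418 * 101.21 = 42306 Wh
Step 4: range = E_pack / consumption = 42306 / 198.9 = 212.7 km

212.7 km


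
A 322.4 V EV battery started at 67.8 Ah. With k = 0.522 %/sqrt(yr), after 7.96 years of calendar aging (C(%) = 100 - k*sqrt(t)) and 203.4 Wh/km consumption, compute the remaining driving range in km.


Step 1: capacity retention = 100 - 0.522 * sqrt(7.96) = 100 - 0.522 * 2.8213 = 98.527%
Step 2: C_now = 67.8 * 98.527/100 = 66.801 Ah
Step 3: E_pack = V * C_now = 322.4 * 66.801 = 21537 Wh
Step 4: range = E_pack / consumption = 21537 / 203.4 = 105.9 km

105.9 km


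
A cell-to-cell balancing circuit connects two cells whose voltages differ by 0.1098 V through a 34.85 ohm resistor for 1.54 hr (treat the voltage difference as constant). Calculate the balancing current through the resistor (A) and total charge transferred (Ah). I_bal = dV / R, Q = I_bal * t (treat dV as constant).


First, Ohm's law: I_bal = 0.1098 V / 34.85 ohm = 0.0031506 A
Then Q = I * t = 0.0031506 A * 1.54 hr = 0.004852 Ah

I=0.0031506 A, Q=0.004852 Ah


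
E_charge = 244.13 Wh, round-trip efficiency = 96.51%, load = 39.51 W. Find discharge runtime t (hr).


Step 1: E_discharge = eta/100 * E_charge = 96.51/100 * 244.13 = 235.61 Wh
Step 2: t = E_discharge / P = 235.61 / 39.51 = 5.963 hr

5.963 hr


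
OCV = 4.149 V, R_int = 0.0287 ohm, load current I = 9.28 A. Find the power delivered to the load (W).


Step 1: V_terminal = OCV - I*R = 4.149 - 9.28 * 0.0287 = 3.8827 V
Step 2: P_out = V_terminal * I = 3.8827 * 9.28 = 36.03 W

36.03 W


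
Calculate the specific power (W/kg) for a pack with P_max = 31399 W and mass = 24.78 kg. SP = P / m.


Specific power = 31399 W / 24.78 kg = 1267 W/kg

1267 W/kg


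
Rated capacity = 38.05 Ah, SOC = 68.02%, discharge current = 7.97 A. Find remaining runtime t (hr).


Step 1: remaining = SOC/100 * C_total = 68.02/100 * 38.05 = 25.882 Ah
Step 2: t = remaining / I = 25.882 / 7.97 = 3.247 hr

3.247 hr


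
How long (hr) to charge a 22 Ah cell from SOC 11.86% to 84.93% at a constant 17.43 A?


delta_Ah = 22 * (84.93 - 11.86) / 100 = 16.075 Ah
t = delta_Ah / I = 16.075 / 17.43 = 0.9223 hr

0.9223 hr


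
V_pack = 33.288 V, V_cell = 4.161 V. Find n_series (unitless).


Rearranging: n = V_pack / V_cell = 33.288 / 4.161 = 8 cells

8


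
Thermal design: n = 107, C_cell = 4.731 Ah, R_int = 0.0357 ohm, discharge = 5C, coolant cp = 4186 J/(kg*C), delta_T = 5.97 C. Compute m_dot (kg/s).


Step 1: I = 5 * 4.731 = 23.655 A
Step 2: Q_cell = I^2 * R = 23.655^2 * 0.0357 = 19.976 W
Step 3: Q_total = 107 * 19.976 = 2137.4 W
Step 4: m_dot = Q_total / (cp * dT) = 2137.4 / (4186 * 5.97) = 0.08553 kg/s

0.08553 kg/s


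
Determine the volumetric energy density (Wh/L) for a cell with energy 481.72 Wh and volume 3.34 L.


ED = E / V = 481.72 / 3.34 = 144.2 Wh/L

144.2 Wh/L


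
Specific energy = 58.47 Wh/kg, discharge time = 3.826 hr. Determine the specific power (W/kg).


P_specific = E / t = 58.47 / 3.826 = 15.28 W/kg

15.28 W/kg


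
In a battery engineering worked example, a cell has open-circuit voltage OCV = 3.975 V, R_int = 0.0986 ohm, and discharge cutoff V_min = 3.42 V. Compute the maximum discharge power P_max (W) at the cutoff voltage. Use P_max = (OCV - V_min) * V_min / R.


dV = OCV - V_min = 0.555 V (so I_max = dV / R)
P_max = dV * V_min / R = 0.555 * 3.42 / 0.0986 = 19.25 W

19.25 W


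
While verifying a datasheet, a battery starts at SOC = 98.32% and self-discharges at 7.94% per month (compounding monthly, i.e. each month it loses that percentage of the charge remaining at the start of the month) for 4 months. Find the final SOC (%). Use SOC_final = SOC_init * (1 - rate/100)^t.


Monthly retention factor = 1 - 7.94/100 = 0.9206
Over 4 months: factor^4 = 0.71826
SOC_final = 98.32 * 0.71826 = 70.62%

70.62%


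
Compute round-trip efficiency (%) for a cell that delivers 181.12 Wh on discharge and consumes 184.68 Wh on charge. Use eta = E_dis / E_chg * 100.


eta_e = E_dis / E_chg * 100 = 181.12 / 184.68 * 100 = 98.07%

98.07%


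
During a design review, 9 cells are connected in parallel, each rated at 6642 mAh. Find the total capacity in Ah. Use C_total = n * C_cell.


Convert: C_cell = 6642 mAh = 6.642 Ah
C_total = 9 * 6.642 = 59.778 Ah

59.778 Ah


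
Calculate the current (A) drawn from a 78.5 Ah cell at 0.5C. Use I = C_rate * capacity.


I = C_rate * capacity = 0.5 * 78.5 = 39.25 A

39.25 A


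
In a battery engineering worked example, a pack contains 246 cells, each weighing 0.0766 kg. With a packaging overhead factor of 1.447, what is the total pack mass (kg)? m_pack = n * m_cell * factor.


Cell mass sum = 246 * 0.0766 = 18.844 kg
With overhead 1.447: m_pack = 18.844 * 1.447 = 27.27 kg

27.27 kg


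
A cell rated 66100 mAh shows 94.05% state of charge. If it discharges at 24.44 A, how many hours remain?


Convert: C_total = 66100 mAh = 66.1 Ah
Step 1: remaining = SOC/100 * C_total = 94.05/100 * 66.1 = 62.167 Ah
Step 2: t = remaining / I = 62.167 / 24.44 = 2.544 hr

2.544 hr


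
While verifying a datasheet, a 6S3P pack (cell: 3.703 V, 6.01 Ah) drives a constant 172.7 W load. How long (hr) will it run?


Step 1: E_pack = Ns * V_cell * Np * C_cell = 6 * 3.703 * 3 * 6.01 = 400.59 Wh
Step 2: t = E_pack / P = 400.59 / 172.7 = 2.320 hr

2.320 hr


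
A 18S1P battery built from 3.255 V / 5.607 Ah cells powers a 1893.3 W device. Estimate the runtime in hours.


Step 1: E_pack = Ns * V_cell * Np * C_cell = 18 * 3.255 * 1 * 5.607 = 328.51 Wh
Step 2: t = E_pack / P = 328.51 / 1893.3 = 0.1735 hr

0.1735 hr


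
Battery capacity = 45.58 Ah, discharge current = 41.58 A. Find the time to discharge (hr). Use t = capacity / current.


t = capacity / current = 45.58 / 41.58 = 1.096 hr

1.096 hr


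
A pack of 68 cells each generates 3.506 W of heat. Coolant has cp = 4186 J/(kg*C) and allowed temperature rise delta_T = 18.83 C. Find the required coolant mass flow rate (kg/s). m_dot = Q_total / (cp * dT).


Step 1: Total heat Q = 68 * 3.506 W = 238.41 W
Step 2: denom = cp * dT = 4186 * 18.83 = 78822
Step 3: m_dot = 238.41 / 78822 = 0.003025 kg/s

0.003025 kg/s


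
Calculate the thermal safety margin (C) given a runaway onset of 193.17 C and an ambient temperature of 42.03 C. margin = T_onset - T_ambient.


Safety margin = 193.17 C - 42.03 C = 151.14 C

151.14 C


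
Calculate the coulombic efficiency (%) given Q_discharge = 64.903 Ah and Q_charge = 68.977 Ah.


Coulombic efficiency = 64.903/68.977 * 100% = 94.09%

94.09%


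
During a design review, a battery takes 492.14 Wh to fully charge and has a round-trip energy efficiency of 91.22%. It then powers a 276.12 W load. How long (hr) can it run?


Step 1: E_discharge = eta/100 * E_charge = 91.22/100 * 492.14 = 448.93 Wh
Step 2: t = E_discharge / P = 448.93 / 276.12 = 1.626 hr

1.626 hr


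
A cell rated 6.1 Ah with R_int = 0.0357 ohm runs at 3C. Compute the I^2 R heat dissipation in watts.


Step 1: I = C_rate * capacity = 3 * 6.1 = 18.3 A
Step 2: Q = I^2 * R = 18.3^2 * 0.0357 = 334.89 * 0.0357 = 11.96 W

11.96 W


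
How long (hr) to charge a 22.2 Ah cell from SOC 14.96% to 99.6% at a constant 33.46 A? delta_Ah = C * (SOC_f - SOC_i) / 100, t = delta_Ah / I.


Step 1: dSOC = 99.6% - 14.96% = 84.64%
Step 2: delta_Ah = 22.2 * 84.64 / 100 = 18.79 Ah
Step 3: t = 18.79 / 33.46 = 0.5616 hr

0.5616 hr


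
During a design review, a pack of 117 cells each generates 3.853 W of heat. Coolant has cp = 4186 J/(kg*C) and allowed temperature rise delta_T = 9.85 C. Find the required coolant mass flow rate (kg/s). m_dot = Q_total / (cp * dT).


Step 1: Total heat Q = 117 * 3.853 W = 450.8 W
Step 2: denom = cp * dT = 4186 * 9.85 = 41232
Step 3: m_dot = 450.8 / 41232 = 0.01093 kg/s

0.01093 kg/s


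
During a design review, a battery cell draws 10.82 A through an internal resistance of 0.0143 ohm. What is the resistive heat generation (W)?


Q = I^2 * R = 10.82^2 * 0.0143 = 1.674 W

1.674 W


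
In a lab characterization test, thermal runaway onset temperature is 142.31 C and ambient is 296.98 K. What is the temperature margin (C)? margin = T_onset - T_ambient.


Convert: T_ambient = 296.98 K = 23.83 C
margin = 142.31 - 23.83 = 118.48 C

118.48 C


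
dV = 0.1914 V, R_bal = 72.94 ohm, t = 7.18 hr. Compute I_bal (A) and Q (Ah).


First, Ohm's law: I_bal = 0.1914 V / 72.94 ohm = 0.0026241 A
Then Q = I * t = 0.0026241 A * 7.18 hr = 0.01884 Ah

I=0.0026241 A, Q=0.01884 Ah


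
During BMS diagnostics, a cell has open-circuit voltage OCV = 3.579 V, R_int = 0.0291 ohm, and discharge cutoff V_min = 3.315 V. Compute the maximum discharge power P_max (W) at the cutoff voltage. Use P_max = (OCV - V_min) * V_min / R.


dV = OCV - V_min = 0.264 V (so I_max = dV / R)
P_max = dV * V_min / R = 0.264 * 3.315 / 0.0291 = 30.07 W

30.07 W


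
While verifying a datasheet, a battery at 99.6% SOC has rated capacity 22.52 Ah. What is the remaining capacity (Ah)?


remaining = SOC / 100 * total = 99.6 / 100 * 22.52 = 22.43 Ah

22.43 Ah


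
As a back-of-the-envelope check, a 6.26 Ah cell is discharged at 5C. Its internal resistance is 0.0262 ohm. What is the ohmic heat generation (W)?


Step 1: I = C_rate * capacity = 5 * 6.26 = 31.3 A
Step 2: Q = I^2 * R = 31.3^2 * 0.0262 = 979.69 * 0.0262 = 25.67 W

25.67 W


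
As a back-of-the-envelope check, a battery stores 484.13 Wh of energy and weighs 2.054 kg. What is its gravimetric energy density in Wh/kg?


Specific energy = 484.13 Wh / 2.054 kg = 235.7 Wh/kg

235.7 Wh/kg


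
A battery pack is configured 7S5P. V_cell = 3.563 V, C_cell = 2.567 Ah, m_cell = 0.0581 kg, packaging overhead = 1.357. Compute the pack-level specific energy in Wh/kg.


Step 1: V_pack = 7 * 3.563 = 24.941 V
Step 2: C_pack = 5 * 2.567 = 12.835 Ah
Step 3: E_pack = V_pack * C_pack = 24.941 * 12.835 = 320.12 Wh
Step 4: m_pack = 7 * 5 * 0.0581 * 1.357 = 2.7595 kg
Step 5: ED = E_pack / m_pack = 320.12 / 2.7595 = 116.0 Wh/kg

116.0 Wh/kg


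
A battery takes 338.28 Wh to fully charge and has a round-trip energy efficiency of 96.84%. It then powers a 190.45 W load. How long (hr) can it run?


Step 1: E_discharge = eta/100 * E_charge = 96.84/100 * 338.28 = 327.59 Wh
Step 2: t = E_discharge / P = 327.59 / 190.45 = 1.720 hr

1.720 hr


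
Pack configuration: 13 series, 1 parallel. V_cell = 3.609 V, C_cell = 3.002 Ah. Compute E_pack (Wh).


E = Ns * Vcell * Np * Ccell = 13 * 3.609 * 1 * 3.002 = 140.8 Wh

140.8 Wh


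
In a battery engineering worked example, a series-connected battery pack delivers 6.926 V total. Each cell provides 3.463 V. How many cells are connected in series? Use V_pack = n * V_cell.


n = V_pack / V_cell = 6.926 / 3.463 = 2

2


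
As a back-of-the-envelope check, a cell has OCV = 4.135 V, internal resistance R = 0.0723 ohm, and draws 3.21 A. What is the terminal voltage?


IR drop = 3.21 * 0.0723 = 0.23208 V
V = 4.135 - 0.23208 = 3.903 V

3.903 V


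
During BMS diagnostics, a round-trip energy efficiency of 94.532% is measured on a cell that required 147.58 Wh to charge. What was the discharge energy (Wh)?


E_dis = eta/100 * E_chg = 94.532/100 * 147.58 = 139.5 Wh

139.5 Wh


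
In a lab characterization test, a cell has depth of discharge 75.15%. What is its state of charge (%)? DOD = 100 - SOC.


SOC = 100 - DOD = 100 - 75.15 = 24.85%

24.85%


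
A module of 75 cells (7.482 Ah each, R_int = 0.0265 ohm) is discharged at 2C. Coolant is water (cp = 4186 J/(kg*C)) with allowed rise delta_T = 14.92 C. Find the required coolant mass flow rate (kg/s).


Step 1: I = 2 * 7.482 = 14.964 A
Step 2: Q_cell = I^2 * R = 14.964^2 * 0.0265 = 5.9339 W
Step 3: Q_total = 75 * 5.9339 = 445.04 W
Step 4: m_dot = Q_total / (cp * dT) = 445.04 / (4186 * 14.92) = 0.007126 kg/s

0.007126 kg/s


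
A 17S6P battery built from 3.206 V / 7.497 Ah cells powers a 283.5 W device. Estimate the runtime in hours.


Step 1: E_pack = Ns * V_cell * Np * C_cell = 17 * 3.206 * 6 * 7.497 = 2451.6 Wh
Step 2: t = E_pack / P = 2451.6 / 283.5 = 8.648 hr

8.648 hr


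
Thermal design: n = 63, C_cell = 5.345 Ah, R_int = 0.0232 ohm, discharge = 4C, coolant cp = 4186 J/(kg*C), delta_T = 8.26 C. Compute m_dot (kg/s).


Step 1: I = 4 * 5.345 = 21.38 A
Step 2: Q_cell = I^2 * R = 21.38^2 * 0.0232 = 10.605 W
Step 3: Q_total = 63 * 10.605 = 668.12 W
Step 4: m_dot = Q_total / (cp * dT) = 668.12 / (4186 * 8.26) = 0.01932 kg/s

0.01932 kg/s


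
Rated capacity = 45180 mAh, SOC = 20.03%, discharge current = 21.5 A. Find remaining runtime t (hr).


Convert: C_total = 45180 mAh = 45.18 Ah
Step 1: remaining = SOC/100 * C_total = 20.03/100 * 45.18 = 9.0496 Ah
Step 2: t = remaining / I = 9.0496 / 21.5 = 0.4209 hr

0.4209 hr


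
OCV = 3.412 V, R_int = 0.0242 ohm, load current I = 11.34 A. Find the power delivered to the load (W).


Step 1: V_terminal = OCV - I*R = 3.412 - 11.34 * 0.0242 = 3.1376 V
Step 2: P_out = V_terminal * I = 3.1376 * 11.34 = 35.58 W

35.58 W


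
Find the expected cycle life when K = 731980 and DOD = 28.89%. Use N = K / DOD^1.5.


DOD^1.5 = 155.28
N = K / DOD^1.5 = 731980 / 155.28 = 4714

4714 cycles


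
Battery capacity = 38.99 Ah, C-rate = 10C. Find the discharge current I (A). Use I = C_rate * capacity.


At 10C: I = 10 * 38.99 Ah = 389.9 A

389.9 A


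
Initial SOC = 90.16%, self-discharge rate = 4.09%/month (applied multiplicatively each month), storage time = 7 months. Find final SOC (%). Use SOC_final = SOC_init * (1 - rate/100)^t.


decay = (1 - 4.09/100)^7 = 0.74653
SOC_final = 90.16 * 0.74653 = 67.31%

67.31%


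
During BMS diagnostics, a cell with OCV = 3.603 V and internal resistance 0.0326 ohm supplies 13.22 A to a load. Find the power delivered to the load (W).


Step 1: V_terminal = OCV - I*R = 3.603 - 13.22 * 0.0326 = 3.172 V
Step 2: P_out = V_terminal * I = 3.172 * 13.22 = 41.93 W

41.93 W


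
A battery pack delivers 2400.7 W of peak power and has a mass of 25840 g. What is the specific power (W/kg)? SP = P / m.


Convert: m = 25840 g = 25.84 kg
Specific power = 2400.7 W / 25.84 kg = 92.91 W/kg

92.91 W/kg


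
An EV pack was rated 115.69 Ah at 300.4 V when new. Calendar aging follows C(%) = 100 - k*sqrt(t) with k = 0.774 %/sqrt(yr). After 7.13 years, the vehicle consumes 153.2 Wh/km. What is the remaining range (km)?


Step 1: capacity retention = 100 - 0.774 * sqrt(7.13) = 100 - 0.774 * 2.6702 = 97.933%
Step 2: C_now = 115.69 * 97.933/100 = 113.3 Ah
Step 3: E_pack = V * C_now = 300.4 * 113.3 = 34035 Wh
Step 4: range = E_pack / consumption = 34035 / 153.2 = 222.2 km

222.2 km


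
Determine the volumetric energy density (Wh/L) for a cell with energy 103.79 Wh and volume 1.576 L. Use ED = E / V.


ED = E / V = 103.79 / 1.576 = 65.86 Wh/L

65.86 Wh/L


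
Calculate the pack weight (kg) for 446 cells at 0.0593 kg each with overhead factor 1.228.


m_pack = n * m_cell * overhead = 446 * 0.0593 * 1.228 = 32.48 kg

32.48 kg


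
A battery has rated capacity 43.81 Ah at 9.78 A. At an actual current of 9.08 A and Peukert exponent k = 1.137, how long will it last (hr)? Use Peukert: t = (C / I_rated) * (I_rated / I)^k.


Step 1: t_rated = C / I_rated = 43.81 / 9.78 = 4.4796 hr
Step 2: ratio = 9.78 / 9.08 = 1.0771
Step 3: ratio^k = 1.0771^1.137 = 1.0881
Step 4: t = t_rated * ratio^k = 4.4796 * 1.0881 = 4.874 hr

4.874 hr


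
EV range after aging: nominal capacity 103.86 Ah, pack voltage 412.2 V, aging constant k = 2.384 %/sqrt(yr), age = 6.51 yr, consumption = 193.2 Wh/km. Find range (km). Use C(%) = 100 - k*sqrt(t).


Step 1: capacity retention = 100 - 2.384 * sqrt(6.51) = 100 - 2.384 * 2.5515 = 93.917%
Step 2: C_now = 103.86 * 93.917/100 = 97.542 Ah
Step 3: E_pack = V * C_now = 412.2 * 97.542 = 40207 Wh
Step 4: range = E_pack / consumption = 40207 / 193.2 = 208.1 km

208.1 km


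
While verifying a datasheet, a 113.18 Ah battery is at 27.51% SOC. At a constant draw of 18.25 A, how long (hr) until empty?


Step 1: remaining = SOC/100 * C_total = 27.51/100 * 113.18 = 31.136 Ah
Step 2: t = remaining / I = 31.136 / 18.25 = 1.706 hr

1.706 hr


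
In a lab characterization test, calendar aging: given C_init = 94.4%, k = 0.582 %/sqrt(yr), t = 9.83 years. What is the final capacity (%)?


Step 1: sqrt(9.83 yr) = 3.1353
Step 2: drop = 0.582 * 3.1353 = 1.8247
Step 3: C_final = 94.4 - 1.8247 = 92.58%

92.58%


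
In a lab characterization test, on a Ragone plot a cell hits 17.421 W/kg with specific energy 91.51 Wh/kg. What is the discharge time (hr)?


t = E / P = 91.51 / 17.421 = 5.253 hr

5.253 hr


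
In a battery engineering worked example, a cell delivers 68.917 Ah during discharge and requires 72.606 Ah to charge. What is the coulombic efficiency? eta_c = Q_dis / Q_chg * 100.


Coulombic efficiency = 68.917/72.606 * 100% = 94.92%

94.92%


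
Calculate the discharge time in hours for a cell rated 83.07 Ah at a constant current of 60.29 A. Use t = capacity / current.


t = capacity / current = 83.07 / 60.29 = 1.378 hr

1.378 hr


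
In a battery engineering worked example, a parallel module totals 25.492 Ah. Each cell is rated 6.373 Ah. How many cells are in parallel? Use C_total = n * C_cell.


n = C_total / C_cell = 25.492 / 6.373 = 4

4


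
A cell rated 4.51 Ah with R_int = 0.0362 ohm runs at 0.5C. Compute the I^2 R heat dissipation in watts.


Step 1: I = C_rate * capacity = 0.5 * 4.51 = 2.255 A
Step 2: Q = I^2 * R = 2.255^2 * 0.0362 = 5.085 * 0.0362 = 0.1841 W

0.1841 W


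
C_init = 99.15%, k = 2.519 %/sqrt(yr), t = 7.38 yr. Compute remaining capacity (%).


Step 1: sqrt(7.38 yr) = 2.7166
Step 2: drop = 2.519 * 2.7166 = 6.8431
Step 3: C_final = 99.15 - 6.8431 = 92.31%

92.31%


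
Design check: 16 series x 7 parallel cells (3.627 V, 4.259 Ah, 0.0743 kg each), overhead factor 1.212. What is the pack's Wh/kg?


Step 1: V_pack = 16 * 3.627 = 58.032 V
Step 2: C_pack = 7 * 4.259 = 29.813 Ah
Step 3: E_pack = V_pack * C_pack = 58.032 * 29.813 = 1730.1 Wh
Step 4: m_pack = 16 * 7 * 0.0743 * 1.212 = 10.086 kg
Step 5: ED = E_pack / m_pack = 1730.1 / 10.086 = 171.5 Wh/kg

171.5 Wh/kg


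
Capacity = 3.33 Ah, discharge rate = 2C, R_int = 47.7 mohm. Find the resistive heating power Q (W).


Convert: R = 47.7 mohm = 0.0477 ohm
Step 1: I = C_rate * capacity = 2 * 3.33 = 6.66 A
Step 2: Q = I^2 * R = 6.66^2 * 0.0477 = 44.356 * 0.0477 = 2.116 W

2.116 W


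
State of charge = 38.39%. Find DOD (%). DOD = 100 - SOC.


Complement of SOC: DOD = 100% - 38.39% = 61.61%

61.61%


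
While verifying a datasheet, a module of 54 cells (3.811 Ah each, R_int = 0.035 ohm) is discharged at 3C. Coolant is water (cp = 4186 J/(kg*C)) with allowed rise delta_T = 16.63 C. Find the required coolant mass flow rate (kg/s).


Step 1: I = 3 * 3.811 = 11.433 A
Step 2: Q_cell = I^2 * R = 11.433^2 * 0.035 = 4.575 W
Step 3: Q_total = 54 * 4.575 = 247.05 W
Step 4: m_dot = Q_total / (cp * dT) = 247.05 / (4186 * 16.63) = 0.003549 kg/s

0.003549 kg/s


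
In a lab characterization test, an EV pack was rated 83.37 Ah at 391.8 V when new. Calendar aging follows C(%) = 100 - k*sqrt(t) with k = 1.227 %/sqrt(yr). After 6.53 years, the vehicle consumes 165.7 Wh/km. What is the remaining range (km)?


Step 1: capacity retention = 100 - 1.227 * sqrt(6.53) = 100 - 1.227 * 2.5554 = 96.865%
Step 2: C_now = 83.37 * 96.865/100 = 80.756 Ah
Step 3: E_pack = V * C_now = 391.8 * 80.756 = 31640 Wh
Step 4: range = E_pack / consumption = 31640 / 165.7 = 190.9 km

190.9 km


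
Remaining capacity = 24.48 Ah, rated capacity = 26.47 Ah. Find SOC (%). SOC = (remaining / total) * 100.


SOC% = 24.48 / 26.47 * 100 = 92.48%

92.48%


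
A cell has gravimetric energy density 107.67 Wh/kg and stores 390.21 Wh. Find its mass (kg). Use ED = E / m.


m = E / ED = 390.21 / 107.67 = 3.624 kg

3.624 kg


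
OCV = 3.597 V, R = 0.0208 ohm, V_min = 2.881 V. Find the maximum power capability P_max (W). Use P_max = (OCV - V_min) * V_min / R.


P_max = (OCV - V_min) * V_min / R = (3.597 - 2.881) * 2.881 / 0.0208 = 0.716 * 2.881 / 0.0208 = 99.17 W

99.17 W


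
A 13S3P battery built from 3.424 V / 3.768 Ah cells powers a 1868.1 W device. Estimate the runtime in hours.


Step 1: E_pack = Ns * V_cell * Np * C_cell = 13 * 3.424 * 3 * 3.768 = 503.16 Wh
Step 2: t = E_pack / P = 503.16 / 1868.1 = 0.2693 hr

0.2693 hr


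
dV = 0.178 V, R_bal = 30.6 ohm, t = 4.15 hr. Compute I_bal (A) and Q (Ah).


I_bal = dV / R = 0.178 / 30.6 = 0.005817 A
Q = I_bal * t = 0.005817 * 4.15 = 0.02414 Ah

I=0.005817 A, Q=0.02414 Ah


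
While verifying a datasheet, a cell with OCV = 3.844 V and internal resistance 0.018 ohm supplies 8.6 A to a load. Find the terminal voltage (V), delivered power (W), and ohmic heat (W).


Step 1: V_terminal = OCV - I*R = 3.844 - 8.6 * 0.018 = 3.6892 V
Step 2: P_out = V_terminal * I = 3.6892 * 8.6 = 31.73 W
Step 3: Q = I^2 * R = 8.6^2 * 0.018 = 1.331 W

V=3.6892 V, P=31.73 W, Q=1.331 W


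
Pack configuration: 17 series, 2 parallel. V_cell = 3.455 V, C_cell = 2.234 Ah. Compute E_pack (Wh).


V_pack = 17 * 3.455 = 58.735 V
C_pack = 2 * 2.234 = 4.468 Ah
E = V_pack * C_pack = 58.735 * 4.468 = 262.4 Wh

262.4 Wh


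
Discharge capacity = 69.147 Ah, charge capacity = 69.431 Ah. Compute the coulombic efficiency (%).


Coulombic efficiency = 69.147/69.431 * 100% = 99.59%

99.59%


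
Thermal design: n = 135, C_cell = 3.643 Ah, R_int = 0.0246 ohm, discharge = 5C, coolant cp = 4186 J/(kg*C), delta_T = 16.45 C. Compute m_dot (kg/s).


Step 1: I = 5 * 3.643 = 18.215 A
Step 2: Q_cell = I^2 * R = 18.215^2 * 0.0246 = 8.1619 W
Step 3: Q_total = 135 * 8.1619 = 1101.9 W
Step 4: m_dot = Q_total / (cp * dT) = 1101.9 / (4186 * 16.45) = 0.01600 kg/s

0.01600 kg/s


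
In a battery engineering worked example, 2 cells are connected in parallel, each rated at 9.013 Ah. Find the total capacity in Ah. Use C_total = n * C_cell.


C_total = 2 * 9.013 = 18.026 Ah

18.026 Ah


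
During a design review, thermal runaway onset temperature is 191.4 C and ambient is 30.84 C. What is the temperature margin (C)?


margin = T_onset - T_ambient = 191.4 - 30.84 = 160.56 C

160.56 C


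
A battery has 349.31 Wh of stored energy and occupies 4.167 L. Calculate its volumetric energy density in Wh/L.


ED = E / V = 349.31 / 4.167 = 83.83 Wh/L

83.83 Wh/L


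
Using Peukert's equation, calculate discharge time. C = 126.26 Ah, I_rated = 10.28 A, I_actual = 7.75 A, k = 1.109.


t_rated = C / I_rated = 126.26 / 10.28 = 12.282 hr
(I_rated/I)^k = (1.3265)^1.109 = 1.368
t = t_rated * (I_rated/I)^k = 12.282 * 1.368 = 16.80 hr

16.80 hr


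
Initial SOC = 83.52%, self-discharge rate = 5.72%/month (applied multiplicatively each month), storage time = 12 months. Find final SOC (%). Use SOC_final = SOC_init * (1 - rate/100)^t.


decay = (1 - 5.72/100)^12 = 0.49321
SOC_final = 83.52 * 0.49321 = 41.19%

41.19%


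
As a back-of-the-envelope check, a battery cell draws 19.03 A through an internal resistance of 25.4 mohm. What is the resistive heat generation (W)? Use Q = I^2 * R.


Convert: R = 25.4 mohm = 0.0254 ohm
I^2 = 362.14
Q = 362.14 * 0.0254 = 9.198 W

9.198 W


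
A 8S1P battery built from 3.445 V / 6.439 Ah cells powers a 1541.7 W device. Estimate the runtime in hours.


Step 1: E_pack = Ns * V_cell * Np * C_cell = 8 * 3.445 * 1 * 6.439 = 177.46 Wh
Step 2: t = E_pack / P = 177.46 / 1541.7 = 0.1151 hr

0.1151 hr


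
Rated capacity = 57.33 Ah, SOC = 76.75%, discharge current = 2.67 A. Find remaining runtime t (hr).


Step 1: remaining = SOC/100 * C_total = 76.75/100 * 57.33 = 44.001 Ah
Step 2: t = remaining / I = 44.001 / 2.67 = 16.48 hr

16.48 hr


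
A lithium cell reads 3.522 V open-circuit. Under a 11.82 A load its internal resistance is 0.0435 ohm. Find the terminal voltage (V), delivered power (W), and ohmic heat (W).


Step 1: V_terminal = OCV - I*R = 3.522 - 11.82 * 0.0435 = 3.0078 V
Step 2: P_out = V_terminal * I = 3.0078 * 11.82 = 35.55 W
Step 3: Q = I^2 * R = 11.82^2 * 0.0435 = 6.077 W

V=3.0078 V, P=35.55 W, Q=6.077 W


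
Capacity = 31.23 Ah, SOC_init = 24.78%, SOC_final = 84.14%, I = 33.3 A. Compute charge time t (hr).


delta_Ah = 31.23 * (84.14 - 24.78) / 100 = 18.538 Ah
t = delta_Ah / I = 18.538 / 33.3 = 0.5567 hr

0.5567 hr


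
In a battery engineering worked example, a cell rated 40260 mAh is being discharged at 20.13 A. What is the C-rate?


Convert: capacity = 40260 mAh = 40.26 Ah
Rearranging: C_rate = 20.13 / 40.26 = 0.5C

0.5C


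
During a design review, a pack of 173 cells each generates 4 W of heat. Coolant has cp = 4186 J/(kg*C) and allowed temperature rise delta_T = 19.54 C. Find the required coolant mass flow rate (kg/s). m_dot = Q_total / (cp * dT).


Step 1: Total heat Q = 173 * 4 W = 692 W
Step 2: denom = cp * dT = 4186 * 19.54 = 81794
Step 3: m_dot = 692 / 81794 = 0.008460 kg/s

0.008460 kg/s


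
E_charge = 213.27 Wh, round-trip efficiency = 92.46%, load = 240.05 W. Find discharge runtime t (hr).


Step 1: E_discharge = eta/100 * E_charge = 92.46/100 * 213.27 = 197.19 Wh
Step 2: t = E_discharge / P = 197.19 / 240.05 = 0.8215 hr

0.8215 hr


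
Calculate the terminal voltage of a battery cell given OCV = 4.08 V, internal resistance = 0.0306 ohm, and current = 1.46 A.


IR drop = 1.46 * 0.0306 = 0.044676 V
V = 4.08 - 0.044676 = 4.035 V

4.035 V


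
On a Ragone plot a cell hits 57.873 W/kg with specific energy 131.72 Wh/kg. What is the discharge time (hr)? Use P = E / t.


t = E / P = 131.72 / 57.873 = 2.276 hr

2.276 hr


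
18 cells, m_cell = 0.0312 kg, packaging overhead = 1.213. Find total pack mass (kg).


Cell mass sum = 18 * 0.0312 = 0.5616 kg
With overhead 1.213: m_pack = 0.5616 * 1.213 = 0.6812 kg

0.6812 kg


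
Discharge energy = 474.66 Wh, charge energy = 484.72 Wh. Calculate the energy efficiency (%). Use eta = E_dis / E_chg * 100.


eta_e = E_dis / E_chg * 100 = 474.66 / 484.72 * 100 = 97.92%

97.92%


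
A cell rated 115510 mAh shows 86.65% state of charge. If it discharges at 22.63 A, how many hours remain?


Convert: C_total = 115510 mAh = 115.51 Ah
Step 1: remaining = SOC/100 * C_total = 86.65/100 * 115.51 = 100.09 Ah
Step 2: t = remaining / I = 100.09 / 22.63 = 4.423 hr

4.423 hr


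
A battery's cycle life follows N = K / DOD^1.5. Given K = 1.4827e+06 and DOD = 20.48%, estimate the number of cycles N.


DOD^1.5 = 92.682
N = K / DOD^1.5 = 1.4827e+06 / 92.682 = 16000

16000 cycles


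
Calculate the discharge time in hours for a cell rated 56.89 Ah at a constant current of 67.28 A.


t = capacity / current = 56.89 / 67.28 = 0.8456 hr

0.8456 hr


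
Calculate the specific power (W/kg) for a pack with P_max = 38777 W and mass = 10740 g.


Convert: m = 10740 g = 10.74 kg
Specific power = 38777 W / 10.74 kg = 3611 W/kg

3611 W/kg


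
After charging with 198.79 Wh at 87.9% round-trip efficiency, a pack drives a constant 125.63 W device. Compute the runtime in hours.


Step 1: E_discharge = eta/100 * E_charge = 87.9/100 * 198.79 = 174.74 Wh
Step 2: t = E_discharge / P = 174.74 / 125.63 = 1.391 hr

1.391 hr


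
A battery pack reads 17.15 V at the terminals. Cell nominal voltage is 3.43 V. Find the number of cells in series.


Rearranging: n = V_pack / V_cell = 17.15 / 3.43 = 5 cells

5


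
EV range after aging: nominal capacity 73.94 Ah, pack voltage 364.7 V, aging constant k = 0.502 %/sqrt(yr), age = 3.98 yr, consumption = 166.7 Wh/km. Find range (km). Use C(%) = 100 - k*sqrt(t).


Step 1: capacity retention = 100 - 0.502 * sqrt(3.98) = 100 - 0.502 * 1.995 = 98.999%
Step 2: C_now = 73.94 * 98.999/100 = 73.2 Ah
Step 3: E_pack = V * C_now = 364.7 * 73.2 = 26696 Wh
Step 4: range = E_pack / consumption = 26696 / 166.7 = 160.1 km

160.1 km


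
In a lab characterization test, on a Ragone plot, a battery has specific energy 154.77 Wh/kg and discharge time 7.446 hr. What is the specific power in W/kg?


Specific power = 154.77 Wh/kg / 7.446 hr = 20.79 W/kg

20.79 W/kg


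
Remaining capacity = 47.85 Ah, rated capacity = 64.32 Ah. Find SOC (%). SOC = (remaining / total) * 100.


SOC% = 47.85 / 64.32 * 100 = 74.39%

74.39%


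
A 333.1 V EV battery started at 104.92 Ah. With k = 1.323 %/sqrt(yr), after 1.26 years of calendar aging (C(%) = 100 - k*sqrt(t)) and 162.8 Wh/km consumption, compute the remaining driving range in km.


Step 1: capacity retention = 100 - 1.323 * sqrt(1.26) = 100 - 1.323 * 1.1225 = 98.515%
Step 2: C_now = 104.92 * 98.515/100 = 103.36 Ah
Step 3: E_pack = V * C_now = 333.1 * 103.36 = 34429 Wh
Step 4: range = E_pack / consumption = 34429 / 162.8 = 211.5 km

211.5 km


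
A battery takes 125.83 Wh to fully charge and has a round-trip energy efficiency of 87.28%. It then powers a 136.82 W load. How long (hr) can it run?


Step 1: E_discharge = eta/100 * E_charge = 87.28/100 * 125.83 = 109.82 Wh
Step 2: t = E_discharge / P = 109.82 / 136.82 = 0.8027 hr

0.8027 hr


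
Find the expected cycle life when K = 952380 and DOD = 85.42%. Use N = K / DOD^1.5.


DOD^1.5 = 789.48
N = K / DOD^1.5 = 952380 / 789.48 = 1206

1206 cycles


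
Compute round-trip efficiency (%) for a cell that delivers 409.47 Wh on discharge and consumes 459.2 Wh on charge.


eta_e = E_dis / E_chg * 100 = 409.47 / 459.2 * 100 = 89.17%

89.17%


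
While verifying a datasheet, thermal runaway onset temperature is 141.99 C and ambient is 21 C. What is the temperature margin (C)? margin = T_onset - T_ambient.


Safety margin = 141.99 C - 21 C = 120.99 C

120.99 C


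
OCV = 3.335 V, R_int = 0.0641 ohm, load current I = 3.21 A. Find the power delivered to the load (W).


Step 1: V_terminal = OCV - I*R = 3.335 - 3.21 * 0.0641 = 3.1292 V
Step 2: P_out = V_terminal * I = 3.1292 * 3.21 = 10.04 W

10.04 W


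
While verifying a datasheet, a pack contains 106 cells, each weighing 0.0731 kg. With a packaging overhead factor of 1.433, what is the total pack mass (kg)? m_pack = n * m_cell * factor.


Cell mass sum = 106 * 0.0731 = 7.7486 kg
With overhead 1.433: m_pack = 7.7486 * 1.433 = 11.10 kg

11.10 kg


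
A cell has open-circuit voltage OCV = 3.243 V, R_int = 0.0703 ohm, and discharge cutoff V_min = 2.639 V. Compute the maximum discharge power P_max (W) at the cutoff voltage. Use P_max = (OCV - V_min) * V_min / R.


dV = OCV - V_min = 0.604 V (so I_max = dV / R)
P_max = dV * V_min / R = 0.604 * 2.639 / 0.0703 = 22.67 W

22.67 W


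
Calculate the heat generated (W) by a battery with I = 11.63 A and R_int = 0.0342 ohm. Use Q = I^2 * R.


Q = I^2 * R = 11.63^2 * 0.0342 = 4.626 W

4.626 W


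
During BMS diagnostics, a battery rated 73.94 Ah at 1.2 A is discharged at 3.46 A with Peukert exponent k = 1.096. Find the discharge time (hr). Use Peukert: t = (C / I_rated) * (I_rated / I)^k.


t_rated = C / I_rated = 73.94 / 1.2 = 61.617 hr
(I_rated/I)^k = (0.34682)^1.096 = 0.3133
t = t_rated * (I_rated/I)^k = 61.617 * 0.3133 = 19.30 hr

19.30 hr


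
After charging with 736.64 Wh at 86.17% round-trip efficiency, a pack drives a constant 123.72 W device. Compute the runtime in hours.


Step 1: E_discharge = eta/100 * E_charge = 86.17/100 * 736.64 = 634.76 Wh
Step 2: t = E_discharge / P = 634.76 / 123.72 = 5.131 hr

5.131 hr


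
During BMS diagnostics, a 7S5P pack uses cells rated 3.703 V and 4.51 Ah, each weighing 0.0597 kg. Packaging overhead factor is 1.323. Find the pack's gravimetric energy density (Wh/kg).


Step 1: V_pack = 7 * 3.703 = 25.921 V
Step 2: C_pack = 5 * 4.51 = 22.55 Ah
Step 3: E_pack = V_pack * C_pack = 25.921 * 22.55 = 584.52 Wh
Step 4: m_pack = 7 * 5 * 0.0597 * 1.323 = 2.7644 kg
Step 5: ED = E_pack / m_pack = 584.52 / 2.7644 = 211.4 Wh/kg

211.4 Wh/kg


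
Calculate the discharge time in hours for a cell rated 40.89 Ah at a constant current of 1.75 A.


t = capacity / current = 40.89 / 1.75 = 23.37 hr

23.37 hr


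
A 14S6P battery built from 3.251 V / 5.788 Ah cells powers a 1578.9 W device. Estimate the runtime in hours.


Step 1: E_pack = Ns * V_cell * Np * C_cell = 14 * 3.251 * 6 * 5.788 = 1580.6 Wh
Step 2: t = E_pack / P = 1580.6 / 1578.9 = 1.001 hr

1.001 hr


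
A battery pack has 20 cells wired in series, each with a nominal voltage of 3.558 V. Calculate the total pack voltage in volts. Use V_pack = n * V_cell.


With 20 cells in series at 3.558 V each, V_pack = 71.16 V

71.16 V


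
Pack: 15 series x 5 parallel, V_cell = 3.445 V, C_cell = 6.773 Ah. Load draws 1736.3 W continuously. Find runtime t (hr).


Step 1: E_pack = Ns * V_cell * Np * C_cell = 15 * 3.445 * 5 * 6.773 = 1750 Wh
Step 2: t = E_pack / P = 1750 / 1736.3 = 1.008 hr

1.008 hr


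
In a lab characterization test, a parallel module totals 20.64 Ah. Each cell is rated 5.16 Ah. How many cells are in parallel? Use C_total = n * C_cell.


n = C_total / C_cell = 20.64 / 5.16 = 4

4


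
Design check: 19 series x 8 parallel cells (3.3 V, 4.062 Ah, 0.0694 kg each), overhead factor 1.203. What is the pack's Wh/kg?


Step 1: V_pack = 19 * 3.3 = 62.7 V
Step 2: C_pack = 8 * 4.062 = 32.496 Ah
Step 3: E_pack = V_pack * C_pack = 62.7 * 32.496 = 2037.5 Wh
Step 4: m_pack = 19 * 8 * 0.0694 * 1.203 = 12.69 kg
Step 5: ED = E_pack / m_pack = 2037.5 / 12.69 = 160.6 Wh/kg

160.6 Wh/kg


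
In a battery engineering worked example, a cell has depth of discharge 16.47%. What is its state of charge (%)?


SOC = 100 - DOD = 100 - 16.47 = 83.53%

83.53%


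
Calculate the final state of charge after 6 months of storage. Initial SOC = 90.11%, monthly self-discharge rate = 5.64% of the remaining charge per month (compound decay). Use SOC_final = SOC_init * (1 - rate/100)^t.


decay = (1 - 5.64/100)^6 = 0.70587
SOC_final = 90.11 * 0.70587 = 63.61%

63.61%


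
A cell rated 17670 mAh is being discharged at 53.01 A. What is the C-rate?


Convert: capacity = 17670 mAh = 17.67 Ah
C_rate = I / capacity = 53.01 / 17.67 = 3C

3C


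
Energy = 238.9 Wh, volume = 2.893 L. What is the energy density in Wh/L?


Volumetric ED = 238.9 Wh / 2.893 L = 82.58 Wh/L

82.58 Wh/L


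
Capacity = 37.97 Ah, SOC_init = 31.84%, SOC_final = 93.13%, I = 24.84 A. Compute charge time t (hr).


delta_Ah = 37.97 * (93.13 - 31.84) / 100 = 23.272 Ah
t = delta_Ah / I = 23.272 / 24.84 = 0.9369 hr

0.9369 hr


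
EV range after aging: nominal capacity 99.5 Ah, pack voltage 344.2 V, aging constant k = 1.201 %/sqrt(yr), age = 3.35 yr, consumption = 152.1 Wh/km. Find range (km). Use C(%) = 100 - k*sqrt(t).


Step 1: capacity retention = 100 - 1.201 * sqrt(3.35) = 100 - 1.201 * 1.8303 = 97.802%
Step 2: C_now = 99.5 * 97.802/100 = 97.313 Ah
Step 3: E_pack = V * C_now = 344.2 * 97.313 = 33495 Wh
Step 4: range = E_pack / consumption = 33495 / 152.1 = 220.2 km

220.2 km


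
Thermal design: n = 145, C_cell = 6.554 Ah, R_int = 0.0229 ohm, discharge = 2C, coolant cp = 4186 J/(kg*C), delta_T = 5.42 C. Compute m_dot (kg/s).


Step 1: I = 2 * 6.554 = 13.108 A
Step 2: Q_cell = I^2 * R = 13.108^2 * 0.0229 = 3.9347 W
Step 3: Q_total = 145 * 3.9347 = 570.53 W
Step 4: m_dot = Q_total / (cp * dT) = 570.53 / (4186 * 5.42) = 0.02515 kg/s

0.02515 kg/s


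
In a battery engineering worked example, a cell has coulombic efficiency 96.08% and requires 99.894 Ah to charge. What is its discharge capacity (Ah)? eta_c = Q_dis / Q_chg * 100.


Q_dis = eta/100 * Q_chg = 96.08/100 * 99.894 = 95.98 Ah

95.98 Ah


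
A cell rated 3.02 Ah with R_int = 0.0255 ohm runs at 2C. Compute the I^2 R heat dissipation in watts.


Step 1: I = C_rate * capacity = 2 * 3.02 = 6.04 A
Step 2: Q = I^2 * R = 6.04^2 * 0.0255 = 36.482 * 0.0255 = 0.9303 W

0.9303 W


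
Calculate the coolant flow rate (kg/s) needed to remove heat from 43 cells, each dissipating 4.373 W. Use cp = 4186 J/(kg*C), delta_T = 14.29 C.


Q_total = 43 * 4.373 = 188.04 W
m_dot = Q_total / (cp * dT) = 188.04 / (4186 * 14.29) = 0.003144 kg/s

0.003144 kg/s


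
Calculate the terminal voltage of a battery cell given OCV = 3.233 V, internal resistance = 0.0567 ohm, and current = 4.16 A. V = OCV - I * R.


IR drop = 4.16 * 0.0567 = 0.23587 V
V = 3.233 - 0.23587 = 2.997 V

2.997 V


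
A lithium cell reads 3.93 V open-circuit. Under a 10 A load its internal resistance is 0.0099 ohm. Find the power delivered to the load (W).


Step 1: V_terminal = OCV - I*R = 3.93 - 10 * 0.0099 = 3.831 V
Step 2: P_out = V_terminal * I = 3.831 * 10 = 38.31 W

38.31 W


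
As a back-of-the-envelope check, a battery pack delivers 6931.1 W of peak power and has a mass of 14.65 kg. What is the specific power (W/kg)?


Specific power = 6931.1 W / 14.65 kg = 473.1 W/kg

473.1 W/kg


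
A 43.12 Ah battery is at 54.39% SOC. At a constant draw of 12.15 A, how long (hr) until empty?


Step 1: remaining = SOC/100 * C_total = 54.39/100 * 43.12 = 23.453 Ah
Step 2: t = remaining / I = 23.453 / 12.15 = 1.930 hr

1.930 hr


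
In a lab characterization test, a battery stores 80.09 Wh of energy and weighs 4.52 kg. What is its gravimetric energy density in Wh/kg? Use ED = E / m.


Specific energy = 80.09 Wh / 4.52 kg = 17.72 Wh/kg

17.72 Wh/kg
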